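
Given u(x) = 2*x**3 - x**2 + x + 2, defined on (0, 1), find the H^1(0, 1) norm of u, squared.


||u||_{H^1}^2 = 2717/210

The H^1 norm (squared) on an interval (0, L) is
  ||u||_{H^1}^2 = ∫_0^L u(x)^2 dx + ∫_0^L u'(x)^2 dx.
Compute u'(x) = 6*x**2 - 2*x + 1.
Then u(x)^2 = 4*x**6 - 4*x**5 + 5*x**4 + 6*x**3 - 3*x**2 + 4*x + 4 and u'(x)^2 = 36*x**4 - 24*x**3 + 16*x**2 - 4*x + 1.
Integrate each monomial from 0 to 1 using ∫_0^1 c·x^n dx = c·1^(n+1)/(n+1):
  ∫_0^1 u(x)^2 dx = ∫_0^1 (4*x^6 - 4*x^5 + 5*x^4 + 6*x^3 - 3*x^2 + 4*x + 4) dx. Term by term:
    ∫_0^1 4*x^6 dx = 4/7;  ∫_0^1 -4*x^5 dx = -2/3;  ∫_0^1 5*x^4 dx = 1;
    ∫_0^1 6*x^3 dx = 3/2;  ∫_0^1 -3*x^2 dx = -1;  ∫_0^1 4*x dx = 2;
    ∫_0^1 4 dx = 4.
  Sum: 4/7 − 2/3 + 1 + 3/2 − 1 + 2 + 4 = 311/42.
  ∫_0^1 u'(x)^2 dx = ∫_0^1 (36*x^4 - 24*x^3 + 16*x^2 - 4*x + 1) dx. Term by term:
    ∫_0^1 36*x^4 dx = 36/5;  ∫_0^1 -24*x^3 dx = -6;  ∫_0^1 16*x^2 dx = 16/3;
    ∫_0^1 -4*x dx = -2;  ∫_0^1 1 dx = 1.
  Sum: 36/5 − 6 + 16/3 − 2 + 1 = 83/15.
Adding: ||u||_{H^1}^2 = 311/42 + 83/15 = 2717/210.


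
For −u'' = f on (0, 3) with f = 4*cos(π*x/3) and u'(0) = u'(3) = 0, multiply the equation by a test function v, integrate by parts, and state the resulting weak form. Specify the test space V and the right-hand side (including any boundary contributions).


V = H^1(0, 3) (no boundary constraint on v; u is determined up to an additive constant); weak form: ∫_0^3 u'v' dx = ∫_0^3 (4*cos(π*x/3)) v dx for all v ∈ V.

Multiply both sides by a test function v and integrate from 0 to 3:
  ∫_0^3 −u''(x) v(x) dx = ∫_0^3 f(x) v(x) dx.
Integrate the LHS by parts once:
  ∫_0^3 −u'' v dx = −[u'(x) v(x)]_0^3 + ∫_0^3 u'(x) v'(x) dx.
Thus ∫_0^3 u'(x) v'(x) dx = ∫_0^3 f(x) v(x) dx + [u'(x) v(x)]_0^3.
Choose V so that boundary terms are either known or forced to vanish.
u has homogeneous Neumann: u'(0) = u'(3) = 0. So [u' v]_0^3 = 0·v(3) − 0·v(0) = 0 for any v; take V = H^1(0, 3).
Weak formulation: find u (satisfying any essential BC) such that ∫_0^3 u'(x) v'(x) dx = ∫_0^3 f v dx for all v ∈ V (homogeneous Neumann, so boundary terms vanish).
Substituting f(x) = 4*cos(π*x/3), the right-hand side is ∫_0^3 (4*cos(π*x/3)) v dx.
Compatibility check (pure Neumann): taking v ≡ 1 ∈ V gives 0 = ∫_0^3 f dx + (0) − (0), i.e. ∫_0^3 f dx must equal u'(0) − u'(3) = 0. Indeed ∫_0^3 (4*cos(π*x/3)) dx = 0, so the data are compatible. The solution is then unique only up to an additive constant (fix it e.g. by requiring ∫_0^3 u dx = 0).


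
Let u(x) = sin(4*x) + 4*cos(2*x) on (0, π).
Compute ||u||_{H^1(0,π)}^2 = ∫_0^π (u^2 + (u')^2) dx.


||u||_{H^1(0,π)}^2 = 97*π/2

u'(x) = -8*sin(2*x) + 4*cos(4*x).
Expand u² and (u')² and integrate term by term on (0, π), using: for integers n ≥ 1, ∫_0^π sin²(nx) dx = ∫_0^π cos²(nx) dx = π/2; for n ≠ n', ∫_0^π sin(nx)sin(n'x) dx = ∫_0^π cos(nx)cos(n'x) dx = 0; and by product-to-sum, ∫_0^π sin(nx)cos(n'x) dx = ½∫_0^π [sin((n+n')x) + sin((n−n')x)] dx, which is 0 when n+n' is even and 2n/(n²−n'²) when n+n' is odd (it need not vanish on (0, π)).
  u² squared terms: (4)²·∫cos(2x)² dx = 16·π/2 = 8*π;  (1)²·∫sin(4x)² dx = 1·π/2 = π/2.
  u² cross terms: 2·(4)·(1)·∫cos(2x)·sin(4x) dx = 8·(0) = 0.
  So ∫_0^π u² dx = 8*π + π/2 + 0 = 17*π/2.
  (u')² squared terms: (-8)²·∫sin(2x)² dx = 64·π/2 = 32*π;  (4)²·∫cos(4x)² dx = 16·π/2 = 8*π.
  (u')² cross terms: 2·(-8)·(4)·∫sin(2x)·cos(4x) dx = -64·(0) = 0.
  So ∫_0^π (u')² dx = 32*π + 8*π + 0 = 40*π.
||u||_{H^1}^2 = (17*π/2) + (40*π) = 97*π/2.


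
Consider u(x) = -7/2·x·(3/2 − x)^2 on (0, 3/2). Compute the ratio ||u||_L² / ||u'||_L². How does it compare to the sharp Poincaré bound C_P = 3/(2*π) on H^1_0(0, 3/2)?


||u||_L² / ||u'||_L² = 3*sqrt(14)/28 < C_P = 3/(2*π).

u(x) = -7/2·x·(3/2 − x)^2, so u'(x) = -21*x^2/2 + 21*x - 63/8.
u(x) = -7/2·x·(3/2 − x)^2 vanishes at x = 0 and x = 3/2, so u ∈ H^1_0(0, 3/2). Differentiate via the product rule and integrate the resulting polynomials term by term.
  ∫_0^3/2 u² dx = ∫_0^3/2 (49*x^6/4 - 147*x^5/2 + 1323*x^4/8 - 1323*x^3/8 + 3969*x^2/64) dx. Term by term:
    ∫_0^3/2 49*x^6/4 dx = 15309/512;  ∫_0^3/2 -147*x^5/2 dx = -35721/256;  ∫_0^3/2 1323*x^4/8 dx = 321489/1280;
    ∫_0^3/2 -1323*x^3/8 dx = -107163/512;  ∫_0^3/2 3969*x^2/64 dx = 35721/512.
  Sum: 15309/512 − 35721/256 + 321489/1280 − 107163/512 + 35721/512 = 5103/2560.
  ∫_0^3/2 (u')² dx = ∫_0^3/2 (441*x^4/4 - 441*x^3 + 4851*x^2/8 - 1323*x/4 + 3969/64) dx. Term by term:
    ∫_0^3/2 441*x^4/4 dx = 107163/640;  ∫_0^3/2 -441*x^3 dx = -35721/64;  ∫_0^3/2 4851*x^2/8 dx = 43659/64;
    ∫_0^3/2 -1323*x/4 dx = -11907/32;  ∫_0^3/2 3969/64 dx = 11907/128.
  Sum: 107163/640 − 35721/64 + 43659/64 − 11907/32 + 11907/128 = 3969/320.
∫_0^3/2 u² dx = 5103/2560, so ||u||_L² = 27*sqrt(70)/160.
∫_0^3/2 (u')² dx = 3969/320, so ||u'||_L² = 63*sqrt(5)/40.
Ratio ||u||_L² / ||u'||_L² = 3*sqrt(14)/28.
Sharp Poincaré constant on H^1_0(0, 3/2) is C_P = L/π = 3/(2*π), achieved by sin(2*π/3·x).
A polynomial bump cannot attain the sharp Poincaré constant (only the first sine eigenfunction does), so the ratio is strictly less than C_P, consistent with ||u||_L² ≤ C_P ||u'||_L².


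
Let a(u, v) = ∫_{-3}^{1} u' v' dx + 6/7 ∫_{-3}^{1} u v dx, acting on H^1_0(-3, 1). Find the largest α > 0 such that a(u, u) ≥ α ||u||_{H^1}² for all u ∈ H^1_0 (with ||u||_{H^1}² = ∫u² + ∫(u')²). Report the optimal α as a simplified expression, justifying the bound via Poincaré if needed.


α = (π^2 + 96/7)/(π^2 + 16)

Coercivity of a(·,·) on H^1_0(-3, 1) means a(u, u) ≥ α ||u||_{H^1}² for every u ∈ H^1_0.
The interval has length L = 4, and Poincaré/coercivity depend only on L. Here a(u, u) = ∫(u')² + (6/7)·∫u².
Here 0 < c = 6/7 < 1. The condition a(u,u) ≥ α||u||_{H^1}² reads (1−α)∫(u')² ≥ (α−c)∫u². Any admissible α is ≤ 1 (rapidly oscillating u have ∫u²/∫(u')² → 0), and α = 1 would force 0 ≥ (1−c)∫u², impossible since c < 1; so 1−α > 0. By the sharp Poincaré inequality on H^1_0 of an interval of length L, ∫(u')² ≥ (π/L)²∫u² with equality for the first sine mode sin(π(x−x₀)/L) (x₀ the left endpoint), so the inequality holds for all u iff (1−α)(π/L)² ≥ α − c, i.e. α ≤ ((π/L)² + c)/((π/L)² + 1) = (1 + c(L/π)²)/(1 + (L/π)²). With (π/L)² = π^2/16 and c = 6/7, the largest admissible constant is α = ((π/L)² + c)/((π/L)² + 1).
Simplifying, α = (π^2 + 96/7)/(π^2 + 16).


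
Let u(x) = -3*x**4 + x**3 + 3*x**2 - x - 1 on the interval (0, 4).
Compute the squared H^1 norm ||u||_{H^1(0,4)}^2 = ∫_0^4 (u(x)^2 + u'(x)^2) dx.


||u||_{H^1}^2 = 47049272/105

The H^1 norm (squared) on an interval (0, L) is
  ||u||_{H^1}^2 = ∫_0^L u(x)^2 dx + ∫_0^L u'(x)^2 dx.
Compute u'(x) = -12*x**3 + 3*x**2 + 6*x - 1.
Then u(x)^2 = 9*x**8 - 6*x**7 - 17*x**6 + 12*x**5 + 13*x**4 - 8*x**3 - 5*x**2 + 2*x + 1 and u'(x)^2 = 144*x**6 - 72*x**5 - 135*x**4 + 60*x**3 + 30*x**2 - 12*x + 1.
Integrate each monomial from 0 to 4 using ∫_0^4 c·x^n dx = c·4^(n+1)/(n+1):
  ∫_0^4 u(x)^2 dx = ∫_0^4 (9*x^8 - 6*x^7 - 17*x^6 + 12*x^5 + 13*x^4 - 8*x^3 - 5*x^2 + 2*x + 1) dx. Term by term:
    ∫_0^4 9*x^8 dx = 262144;  ∫_0^4 -6*x^7 dx = -49152;  ∫_0^4 -17*x^6 dx = -278528/7;
    ∫_0^4 12*x^5 dx = 8192;  ∫_0^4 13*x^4 dx = 13312/5;  ∫_0^4 -8*x^3 dx = -512;
    ∫_0^4 -5*x^2 dx = -320/3;  ∫_0^4 2*x dx = 16;  ∫_0^4 1 dx = 4.
  Sum: 262144 − 49152 − 278528/7 + 8192 + 13312/5 − 512 − 320/3 + 16 + 4 = 19263092/105.
  ∫_0^4 u'(x)^2 dx = ∫_0^4 (144*x^6 - 72*x^5 - 135*x^4 + 60*x^3 + 30*x^2 - 12*x + 1) dx. Term by term:
    ∫_0^4 144*x^6 dx = 2359296/7;  ∫_0^4 -72*x^5 dx = -49152;  ∫_0^4 -135*x^4 dx = -27648;
    ∫_0^4 60*x^3 dx = 3840;  ∫_0^4 30*x^2 dx = 640;  ∫_0^4 -12*x dx = -96;
    ∫_0^4 1 dx = 4.
  Sum: 2359296/7 − 49152 − 27648 + 3840 + 640 − 96 + 4 = 1852412/7.
Adding: ||u||_{H^1}^2 = 19263092/105 + 1852412/7 = 47049272/105.


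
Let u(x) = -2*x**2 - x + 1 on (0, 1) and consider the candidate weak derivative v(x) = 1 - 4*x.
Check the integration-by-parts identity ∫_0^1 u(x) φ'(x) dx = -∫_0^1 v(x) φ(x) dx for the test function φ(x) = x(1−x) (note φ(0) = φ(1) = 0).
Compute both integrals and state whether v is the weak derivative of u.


LHS = 1/2, RHS = 1/6. No, v is not the weak derivative of u.

u(x) = -2*x**2 - x + 1, classical derivative u'(x) = -4*x - 1.
φ(x) = x(1−x), so φ'(x) = 1 - 2*x.
Note φ(0) = φ(1) = 0, so the boundary term u·φ vanishes.
LHS = ∫_0^1 u(x) φ'(x) dx = ∫_0^1 (4*x^3 - 3*x + 1) dx. Term by term:
  ∫_0^1 4*x^3 dx = 1;  ∫_0^1 -3*x dx = -3/2;  ∫_0^1 1 dx = 1.
Sum: 1 − 3/2 + 1 = 1/2.
So LHS = 1/2.
∫_0^1 v(x) φ(x) dx = ∫_0^1 (4*x^3 - 5*x^2 + x) dx. Term by term:
  ∫_0^1 4*x^3 dx = 1;  ∫_0^1 -5*x^2 dx = -5/3;  ∫_0^1 x dx = 1/2.
Sum: 1 − 5/3 + 1/2 = -1/6.
So RHS = -∫_0^1 v(x) φ(x) dx = 1/6.
LHS − RHS = 1/3 ≠ 0, so the identity fails.
(For a valid weak derivative the identity must hold for EVERY test function, in particular this one. The failure shows v is NOT the weak derivative of u.)
Correct weak derivative would be u'(x) = -4*x - 1.


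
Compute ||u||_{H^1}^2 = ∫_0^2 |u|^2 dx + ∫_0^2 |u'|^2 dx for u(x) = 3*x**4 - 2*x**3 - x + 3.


||u||_{H^1}^2 = 157936/105

The H^1 norm (squared) on an interval (0, L) is
  ||u||_{H^1}^2 = ∫_0^L u(x)^2 dx + ∫_0^L u'(x)^2 dx.
Compute u'(x) = 12*x**3 - 6*x**2 - 1.
Then u(x)^2 = 9*x**8 - 12*x**7 + 4*x**6 - 6*x**5 + 22*x**4 - 12*x**3 + x**2 - 6*x + 9 and u'(x)^2 = 144*x**6 - 144*x**5 + 36*x**4 - 24*x**3 + 12*x**2 + 1.
Integrate each monomial from 0 to 2 using ∫_0^2 c·x^n dx = c·2^(n+1)/(n+1):
  ∫_0^2 u(x)^2 dx = ∫_0^2 (9*x^8 - 12*x^7 + 4*x^6 - 6*x^5 + 22*x^4 - 12*x^3 + x^2 - 6*x + 9) dx. Term by term:
    ∫_0^2 9*x^8 dx = 512;  ∫_0^2 -12*x^7 dx = -384;  ∫_0^2 4*x^6 dx = 512/7;
    ∫_0^2 -6*x^5 dx = -64;  ∫_0^2 22*x^4 dx = 704/5;  ∫_0^2 -12*x^3 dx = -48;
    ∫_0^2 x^2 dx = 8/3;  ∫_0^2 -6*x dx = -12;  ∫_0^2 9 dx = 18.
  Sum: 512 − 384 + 512/7 − 64 + 704/5 − 48 + 8/3 − 12 + 18 = 25054/105.
  ∫_0^2 u'(x)^2 dx = ∫_0^2 (144*x^6 - 144*x^5 + 36*x^4 - 24*x^3 + 12*x^2 + 1) dx. Term by term:
    ∫_0^2 144*x^6 dx = 18432/7;  ∫_0^2 -144*x^5 dx = -1536;  ∫_0^2 36*x^4 dx = 1152/5;
    ∫_0^2 -24*x^3 dx = -96;  ∫_0^2 12*x^2 dx = 32;  ∫_0^2 1 dx = 2.
  Sum: 18432/7 − 1536 + 1152/5 − 96 + 32 + 2 = 44294/35.
Adding: ||u||_{H^1}^2 = 25054/105 + 44294/35 = 157936/105.


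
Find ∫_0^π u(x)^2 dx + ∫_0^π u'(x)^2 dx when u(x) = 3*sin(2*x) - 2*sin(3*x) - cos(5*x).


||u||_{H^1(0,π)}^2 = 208/7 + 111*π/2

u'(x) = 5*sin(5*x) + 6*cos(2*x) - 6*cos(3*x).
Expand u² and (u')² and integrate term by term on (0, π), using: for integers n ≥ 1, ∫_0^π sin²(nx) dx = ∫_0^π cos²(nx) dx = π/2; for n ≠ n', ∫_0^π sin(nx)sin(n'x) dx = ∫_0^π cos(nx)cos(n'x) dx = 0; and by product-to-sum, ∫_0^π sin(nx)cos(n'x) dx = ½∫_0^π [sin((n+n')x) + sin((n−n')x)] dx, which is 0 when n+n' is even and 2n/(n²−n'²) when n+n' is odd (it need not vanish on (0, π)).
  u² squared terms: (-1)²·∫cos(5x)² dx = 1·π/2 = π/2;  (-2)²·∫sin(3x)² dx = 4·π/2 = 2*π;  (3)²·∫sin(2x)² dx = 9·π/2 = 9*π/2.
  u² cross terms: 2·(-1)·(-2)·∫cos(5x)·sin(3x) dx = 4·(0) = 0;  2·(-1)·(3)·∫cos(5x)·sin(2x) dx = -6·(-4/21) = 8/7;  2·(-2)·(3)·∫sin(3x)·sin(2x) dx = -12·(0) = 0.
  So ∫_0^π u² dx = π/2 + 2*π + 9*π/2 + 0 + 8/7 + 0 = 8/7 + 7*π.
  (u')² squared terms: (-6)²·∫cos(3x)² dx = 36·π/2 = 18*π;  (5)²·∫sin(5x)² dx = 25·π/2 = 25*π/2;  (6)²·∫cos(2x)² dx = 36·π/2 = 18*π.
  (u')² cross terms: 2·(-6)·(5)·∫cos(3x)·sin(5x) dx = -60·(0) = 0;  2·(-6)·(6)·∫cos(3x)·cos(2x) dx = -72·(0) = 0;  2·(5)·(6)·∫sin(5x)·cos(2x) dx = 60·(10/21) = 200/7.
  So ∫_0^π (u')² dx = 18*π + 25*π/2 + 18*π + 0 + 0 + 200/7 = 200/7 + 97*π/2.
||u||_{H^1}^2 = (8/7 + 7*π) + (200/7 + 97*π/2) = 208/7 + 111*π/2.


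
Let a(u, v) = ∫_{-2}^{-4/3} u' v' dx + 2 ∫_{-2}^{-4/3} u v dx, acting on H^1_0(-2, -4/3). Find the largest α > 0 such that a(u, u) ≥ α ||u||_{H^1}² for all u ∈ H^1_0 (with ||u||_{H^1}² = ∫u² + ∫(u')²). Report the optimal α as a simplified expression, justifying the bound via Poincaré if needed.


α = 1

Coercivity of a(·,·) on H^1_0(-2, -4/3) means a(u, u) ≥ α ||u||_{H^1}² for every u ∈ H^1_0.
The interval has length L = 2/3, and Poincaré/coercivity depend only on L. Here a(u, u) = ∫(u')² + (2)·∫u².
Here c = 2 ≥ 1, so a(u,u) = ∫(u')² + c∫u² ≥ ∫(u')² + ∫u² = ||u||_{H^1}², i.e. α = 1 works. No larger α is possible: a(u,u) ≥ α||u||_{H^1}² means (1−α)∫(u')² ≥ (α−c)∫u², and for the modes u_n = sin(nπ(x−x₀)/L) (x₀ the left endpoint) one has ∫u_n²/∫(u_n')² = (L/(nπ))² → 0, so a(u_n,u_n)/||u_n||_{H^1}² → 1. Hence the optimal constant is α = 1.
Therefore α = 1.


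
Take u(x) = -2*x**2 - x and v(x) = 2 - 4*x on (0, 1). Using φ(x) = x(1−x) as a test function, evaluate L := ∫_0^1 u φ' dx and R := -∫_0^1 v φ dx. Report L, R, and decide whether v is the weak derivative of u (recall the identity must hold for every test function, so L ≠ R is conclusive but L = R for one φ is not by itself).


LHS = 1/2, RHS = 0. No, v is not the weak derivative of u.

u(x) = -2*x**2 - x, classical derivative u'(x) = -4*x - 1.
φ(x) = x(1−x), so φ'(x) = 1 - 2*x.
Note φ(0) = φ(1) = 0, so the boundary term u·φ vanishes.
LHS = ∫_0^1 u(x) φ'(x) dx = ∫_0^1 (4*x^3 - x) dx. Term by term:
  ∫_0^1 4*x^3 dx = 1;  ∫_0^1 -x dx = -1/2.
Sum: 1 − 1/2 = 1/2.
So LHS = 1/2.
∫_0^1 v(x) φ(x) dx = ∫_0^1 (4*x^3 - 6*x^2 + 2*x) dx. Term by term:
  ∫_0^1 4*x^3 dx = 1;  ∫_0^1 -6*x^2 dx = -2;  ∫_0^1 2*x dx = 1.
Sum: 1 − 2 + 1 = 0.
So RHS = -∫_0^1 v(x) φ(x) dx = 0.
LHS − RHS = 1/2 ≠ 0, so the identity fails.
(For a valid weak derivative the identity must hold for EVERY test function, in particular this one. The failure shows v is NOT the weak derivative of u.)
Correct weak derivative would be u'(x) = -4*x - 1.


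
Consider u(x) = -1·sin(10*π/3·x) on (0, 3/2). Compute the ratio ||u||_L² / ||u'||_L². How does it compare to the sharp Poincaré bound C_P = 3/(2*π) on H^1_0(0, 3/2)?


||u||_L² / ||u'||_L² = 3/(10*π) < C_P = 3/(2*π).

u(x) = -1·sin(10*π/3·x), so u'(x) = -10*π*cos(10*π*x/3)/3.
Writing u(x) = A·sin(kπx/L) with A = -1 and k = 5, use ∫_0^L sin²(kπx/L) dx = L/2 and ∫_0^L cos²(kπx/L) dx = L/2.
u² = 1·sin²(10*π/3·x) and (u')² = 100*π^2/9·cos²(10*π/3·x), and each of sin², cos² integrates to L/2 = 3/4 over (0, 3/2).
∫_0^3/2 u² dx = 3/4, so ||u||_L² = sqrt(3)/2.
∫_0^3/2 (u')² dx = 25*π^2/3, so ||u'||_L² = 5*sqrt(3)*π/3.
Ratio ||u||_L² / ||u'||_L² = 3/(10*π).
Sharp Poincaré constant on H^1_0(0, 3/2) is C_P = L/π = 3/(2*π), achieved by sin(2*π/3·x).
This is the k = 5 harmonic; the ratio L/(kπ) is strictly less than C_P = L/π, consistent with the sharp inequality ||u||_L² ≤ C_P ||u'||_L².


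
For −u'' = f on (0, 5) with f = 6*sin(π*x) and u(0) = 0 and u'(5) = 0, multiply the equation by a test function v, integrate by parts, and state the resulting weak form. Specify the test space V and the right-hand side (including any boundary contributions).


V = {v ∈ H^1(0, 5) : v(0) = 0} (test functions vanish at x = 0 where u is specified); weak form: ∫_0^5 u'v' dx = ∫_0^5 (6*sin(π*x)) v dx for all v ∈ V.

Multiply both sides by a test function v and integrate from 0 to 5:
  ∫_0^5 −u''(x) v(x) dx = ∫_0^5 f(x) v(x) dx.
Integrate the LHS by parts once:
  ∫_0^5 −u'' v dx = −[u'(x) v(x)]_0^5 + ∫_0^5 u'(x) v'(x) dx.
Thus ∫_0^5 u'(x) v'(x) dx = ∫_0^5 f(x) v(x) dx + [u'(x) v(x)]_0^5.
Choose V so that boundary terms are either known or forced to vanish.
Mixed BC: u(0) = 0 (Dirichlet) and u'(5) = 0 (Neumann). Define V = {v ∈ H^1(0, 5) : v(0) = 0}. Then [u' v]_0^5 = u'(5)·v(5) − u'(0)·0 = 0.
Weak formulation: find u (satisfying any essential BC) such that ∫_0^5 u'(x) v'(x) dx = ∫_0^5 f v dx for all v ∈ V (Dirichlet at 0 absorbed into V; the Neumann datum at x = 5 is zero, so no boundary term remains).
Substituting f(x) = 6*sin(π*x), the right-hand side is ∫_0^5 (6*sin(π*x)) v dx.


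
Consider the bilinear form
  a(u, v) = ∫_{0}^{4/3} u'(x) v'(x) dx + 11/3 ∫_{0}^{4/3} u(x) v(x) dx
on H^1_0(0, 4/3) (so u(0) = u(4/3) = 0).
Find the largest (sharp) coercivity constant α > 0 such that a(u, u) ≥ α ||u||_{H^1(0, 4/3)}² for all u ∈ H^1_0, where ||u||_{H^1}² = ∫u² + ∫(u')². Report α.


α = 1

Coercivity of a(·,·) on H^1_0(0, 4/3) means a(u, u) ≥ α ||u||_{H^1}² for every u ∈ H^1_0.
The interval has length L = 4/3, and Poincaré/coercivity depend only on L. Here a(u, u) = ∫(u')² + (11/3)·∫u².
Here c = 11/3 ≥ 1, so a(u,u) = ∫(u')² + c∫u² ≥ ∫(u')² + ∫u² = ||u||_{H^1}², i.e. α = 1 works. No larger α is possible: a(u,u) ≥ α||u||_{H^1}² means (1−α)∫(u')² ≥ (α−c)∫u², and for the modes u_n = sin(nπ(x−x₀)/L) (x₀ the left endpoint) one has ∫u_n²/∫(u_n')² = (L/(nπ))² → 0, so a(u_n,u_n)/||u_n||_{H^1}² → 1. Hence the optimal constant is α = 1.
Therefore α = 1.


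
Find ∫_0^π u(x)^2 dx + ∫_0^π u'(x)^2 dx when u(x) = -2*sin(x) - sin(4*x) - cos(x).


||u||_{H^1(0,π)}^2 = 32/15 + 27*π/2

u'(x) = sin(x) - 2*cos(x) - 4*cos(4*x).
Expand u² and (u')² and integrate term by term on (0, π), using: for integers n ≥ 1, ∫_0^π sin²(nx) dx = ∫_0^π cos²(nx) dx = π/2; for n ≠ n', ∫_0^π sin(nx)sin(n'x) dx = ∫_0^π cos(nx)cos(n'x) dx = 0; and by product-to-sum, ∫_0^π sin(nx)cos(n'x) dx = ½∫_0^π [sin((n+n')x) + sin((n−n')x)] dx, which is 0 when n+n' is even and 2n/(n²−n'²) when n+n' is odd (it need not vanish on (0, π)).
  u² squared terms: (-1)²·∫cos(x)² dx = 1·π/2 = π/2;  (-1)²·∫sin(4x)² dx = 1·π/2 = π/2;  (-2)²·∫sin(x)² dx = 4·π/2 = 2*π.
  u² cross terms: 2·(-1)·(-1)·∫cos(x)·sin(4x) dx = 2·(8/15) = 16/15;  2·(-1)·(-2)·∫cos(x)·sin(x) dx = 4·(0) = 0;  2·(-1)·(-2)·∫sin(4x)·sin(x) dx = 4·(0) = 0.
  So ∫_0^π u² dx = π/2 + π/2 + 2*π + 16/15 + 0 + 0 = 16/15 + 3*π.
  (u')² squared terms: (-4)²·∫cos(4x)² dx = 16·π/2 = 8*π;  (-2)²·∫cos(x)² dx = 4·π/2 = 2*π;  (1)²·∫sin(x)² dx = 1·π/2 = π/2.
  (u')² cross terms: 2·(-4)·(-2)·∫cos(4x)·cos(x) dx = 16·(0) = 0;  2·(-4)·(1)·∫cos(4x)·sin(x) dx = -8·(-2/15) = 16/15;  2·(-2)·(1)·∫cos(x)·sin(x) dx = -4·(0) = 0.
  So ∫_0^π (u')² dx = 8*π + 2*π + π/2 + 0 + 16/15 + 0 = 16/15 + 21*π/2.
||u||_{H^1}^2 = (16/15 + 3*π) + (16/15 + 21*π/2) = 32/15 + 27*π/2.


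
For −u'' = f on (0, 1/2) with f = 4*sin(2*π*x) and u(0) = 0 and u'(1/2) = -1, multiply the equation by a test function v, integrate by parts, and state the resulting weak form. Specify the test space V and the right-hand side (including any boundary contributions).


V = {v ∈ H^1(0, 1/2) : v(0) = 0} (test functions vanish at x = 0 where u is specified); weak form: ∫_0^1/2 u'v' dx = ∫_0^1/2 (4*sin(2*π*x)) v dx − v(1/2) for all v ∈ V.

Multiply both sides by a test function v and integrate from 0 to 1/2:
  ∫_0^1/2 −u''(x) v(x) dx = ∫_0^1/2 f(x) v(x) dx.
Integrate the LHS by parts once:
  ∫_0^1/2 −u'' v dx = −[u'(x) v(x)]_0^1/2 + ∫_0^1/2 u'(x) v'(x) dx.
Thus ∫_0^1/2 u'(x) v'(x) dx = ∫_0^1/2 f(x) v(x) dx + [u'(x) v(x)]_0^1/2.
Choose V so that boundary terms are either known or forced to vanish.
Mixed BC: u(0) = 0 (Dirichlet) and u'(1/2) = -1 (Neumann). Define V = {v ∈ H^1(0, 1/2) : v(0) = 0}. Then [u' v]_0^1/2 = u'(1/2)·v(1/2) − u'(0)·0 = − v(1/2).
Weak formulation: find u (satisfying any essential BC) such that ∫_0^1/2 u'(x) v'(x) dx = ∫_0^1/2 f v dx − v(1/2) for all v ∈ V (Dirichlet at 0 absorbed into V; Neumann datum at x = 1/2 contributes the boundary term).
Substituting f(x) = 4*sin(2*π*x), the right-hand side is ∫_0^1/2 (4*sin(2*π*x)) v dx − v(1/2).


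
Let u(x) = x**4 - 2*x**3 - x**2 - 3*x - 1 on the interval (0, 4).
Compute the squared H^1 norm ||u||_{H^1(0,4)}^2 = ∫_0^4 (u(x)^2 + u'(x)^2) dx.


||u||_{H^1}^2 = 3974312/315

The H^1 norm (squared) on an interval (0, L) is
  ||u||_{H^1}^2 = ∫_0^L u(x)^2 dx + ∫_0^L u'(x)^2 dx.
Compute u'(x) = 4*x**3 - 6*x**2 - 2*x - 3.
Then u(x)^2 = x**8 - 4*x**7 + 2*x**6 - 2*x**5 + 11*x**4 + 10*x**3 + 11*x**2 + 6*x + 1 and u'(x)^2 = 16*x**6 - 48*x**5 + 20*x**4 + 40*x**2 + 12*x + 9.
Integrate each monomial from 0 to 4 using ∫_0^4 c·x^n dx = c·4^(n+1)/(n+1):
  ∫_0^4 u(x)^2 dx = ∫_0^4 (x^8 - 4*x^7 + 2*x^6 - 2*x^5 + 11*x^4 + 10*x^3 + 11*x^2 + 6*x + 1) dx. Term by term:
    ∫_0^4 x^8 dx = 262144/9;  ∫_0^4 -4*x^7 dx = -32768;  ∫_0^4 2*x^6 dx = 32768/7;
    ∫_0^4 -2*x^5 dx = -4096/3;  ∫_0^4 11*x^4 dx = 11264/5;  ∫_0^4 10*x^3 dx = 640;
    ∫_0^4 11*x^2 dx = 704/3;  ∫_0^4 6*x dx = 48;  ∫_0^4 1 dx = 4.
  Sum: 262144/9 − 32768 + 32768/7 − 4096/3 + 11264/5 + 640 + 704/3 + 48 + 4 = 899132/315.
  ∫_0^4 u'(x)^2 dx = ∫_0^4 (16*x^6 - 48*x^5 + 20*x^4 + 40*x^2 + 12*x + 9) dx. Term by term:
    ∫_0^4 16*x^6 dx = 262144/7;  ∫_0^4 -48*x^5 dx = -32768;  ∫_0^4 20*x^4 dx = 4096;
    ∫_0^4 40*x^2 dx = 2560/3;  ∫_0^4 12*x dx = 96;  ∫_0^4 9 dx = 36.
  Sum: 262144/7 − 32768 + 4096 + 2560/3 + 96 + 36 = 205012/21.
Adding: ||u||_{H^1}^2 = 899132/315 + 205012/21 = 3974312/315.


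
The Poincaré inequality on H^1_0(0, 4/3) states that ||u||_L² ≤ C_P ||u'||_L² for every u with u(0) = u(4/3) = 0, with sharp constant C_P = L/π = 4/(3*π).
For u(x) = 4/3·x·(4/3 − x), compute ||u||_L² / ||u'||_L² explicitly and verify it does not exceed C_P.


||u||_L² / ||u'||_L² = 2*sqrt(10)/15 < C_P = 4/(3*π).

u(x) = 4/3·x·(4/3 − x), so u'(x) = 16/9 - 8*x/3.
u(x) = 4/3·x·(4/3 − x) vanishes at x = 0 and x = 4/3, so u ∈ H^1_0(0, 4/3). Differentiate via the product rule and integrate the resulting polynomials term by term.
  ∫_0^4/3 u² dx = ∫_0^4/3 (16*x^4/9 - 128*x^3/27 + 256*x^2/81) dx. Term by term:
    ∫_0^4/3 16*x^4/9 dx = 16384/10935;  ∫_0^4/3 -128*x^3/27 dx = -8192/2187;  ∫_0^4/3 256*x^2/81 dx = 16384/6561.
  Sum: 16384/10935 − 8192/2187 + 16384/6561 = 8192/32805.
  ∫_0^4/3 (u')² dx = ∫_0^4/3 (64*x^2/9 - 256*x/27 + 256/81) dx. Term by term:
    ∫_0^4/3 64*x^2/9 dx = 4096/729;  ∫_0^4/3 -256*x/27 dx = -2048/243;  ∫_0^4/3 256/81 dx = 1024/243.
  Sum: 4096/729 − 2048/243 + 1024/243 = 1024/729.
∫_0^4/3 u² dx = 8192/32805, so ||u||_L² = 64*sqrt(10)/405.
∫_0^4/3 (u')² dx = 1024/729, so ||u'||_L² = 32/27.
Ratio ||u||_L² / ||u'||_L² = 2*sqrt(10)/15.
Sharp Poincaré constant on H^1_0(0, 4/3) is C_P = L/π = 4/(3*π), achieved by sin(3*π/4·x).
A polynomial bump cannot attain the sharp Poincaré constant (only the first sine eigenfunction does), so the ratio is strictly less than C_P, consistent with ||u||_L² ≤ C_P ||u'||_L².


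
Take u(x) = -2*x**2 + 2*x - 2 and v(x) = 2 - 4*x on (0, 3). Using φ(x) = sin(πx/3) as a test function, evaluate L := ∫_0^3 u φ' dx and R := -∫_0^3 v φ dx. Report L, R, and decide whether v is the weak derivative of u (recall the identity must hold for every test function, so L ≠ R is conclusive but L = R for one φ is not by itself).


LHS = 24/π, RHS = 24/π. Yes, v = u' weakly.

u(x) = -2*x**2 + 2*x - 2, classical derivative u'(x) = 2 - 4*x.
φ(x) = sin(πx/3), so φ'(x) = π*cos(π*x/3)/3.
Note φ(0) = φ(3) = 0, so the boundary term u·φ vanishes.
LHS = ∫_0^3 u(x) φ'(x) dx = ∫_0^3 (-2*π*x^2*cos(π*x/3)/3 + 2*π*x*cos(π*x/3)/3 - 2*π*cos(π*x/3)/3) dx. Term by term:
  ∫_0^3 -2*π*cos(π*x/3)/3 dx = 0;  ∫_0^3 -2*π*x^2*cos(π*x/3)/3 dx = 36/π;  ∫_0^3 2*π*x*cos(π*x/3)/3 dx = -12/π.
Sum: 0 + 36/π − 12/π = 24/π.
So LHS = 24/π.
∫_0^3 v(x) φ(x) dx = ∫_0^3 (-4*x*sin(π*x/3) + 2*sin(π*x/3)) dx. Term by term:
  ∫_0^3 2*sin(π*x/3) dx = 12/π;  ∫_0^3 -4*x*sin(π*x/3) dx = -36/π.
Sum: 12/π − 36/π = -24/π.
So RHS = -∫_0^3 v(x) φ(x) dx = 24/π.
LHS = RHS, so the identity holds for this test φ.
Moreover u is smooth here and v(x) = u'(x) = 2 - 4*x pointwise, so the identity holds for every test function. Hence v is the weak derivative of u.


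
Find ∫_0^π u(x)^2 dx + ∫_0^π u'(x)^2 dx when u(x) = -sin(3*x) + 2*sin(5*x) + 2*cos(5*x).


||u||_{H^1(0,π)}^2 = 109*π

u'(x) = -10*sin(5*x) - 3*cos(3*x) + 10*cos(5*x).
Expand u² and (u')² and integrate term by term on (0, π), using: for integers n ≥ 1, ∫_0^π sin²(nx) dx = ∫_0^π cos²(nx) dx = π/2; for n ≠ n', ∫_0^π sin(nx)sin(n'x) dx = ∫_0^π cos(nx)cos(n'x) dx = 0; and by product-to-sum, ∫_0^π sin(nx)cos(n'x) dx = ½∫_0^π [sin((n+n')x) + sin((n−n')x)] dx, which is 0 when n+n' is even and 2n/(n²−n'²) when n+n' is odd (it need not vanish on (0, π)).
  u² squared terms: (-1)²·∫sin(3x)² dx = 1·π/2 = π/2;  (2)²·∫cos(5x)² dx = 4·π/2 = 2*π;  (2)²·∫sin(5x)² dx = 4·π/2 = 2*π.
  u² cross terms: 2·(-1)·(2)·∫sin(3x)·cos(5x) dx = -4·(0) = 0;  2·(-1)·(2)·∫sin(3x)·sin(5x) dx = -4·(0) = 0;  2·(2)·(2)·∫cos(5x)·sin(5x) dx = 8·(0) = 0.
  So ∫_0^π u² dx = π/2 + 2*π + 2*π + 0 + 0 + 0 = 9*π/2.
  (u')² squared terms: (-10)²·∫sin(5x)² dx = 100·π/2 = 50*π;  (-3)²·∫cos(3x)² dx = 9·π/2 = 9*π/2;  (10)²·∫cos(5x)² dx = 100·π/2 = 50*π.
  (u')² cross terms: 2·(-10)·(-3)·∫sin(5x)·cos(3x) dx = 60·(0) = 0;  2·(-10)·(10)·∫sin(5x)·cos(5x) dx = -200·(0) = 0;  2·(-3)·(10)·∫cos(3x)·cos(5x) dx = -60·(0) = 0.
  So ∫_0^π (u')² dx = 50*π + 9*π/2 + 50*π + 0 + 0 + 0 = 209*π/2.
||u||_{H^1}^2 = (9*π/2) + (209*π/2) = 109*π.


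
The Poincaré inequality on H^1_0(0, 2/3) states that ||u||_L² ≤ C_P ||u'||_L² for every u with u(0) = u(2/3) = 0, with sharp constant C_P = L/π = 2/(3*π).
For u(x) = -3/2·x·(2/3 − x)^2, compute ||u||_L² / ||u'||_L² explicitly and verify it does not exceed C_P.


||u||_L² / ||u'||_L² = sqrt(14)/21 < C_P = 2/(3*π).

u(x) = -3/2·x·(2/3 − x)^2, so u'(x) = (2 - 9*x)*(3*x - 2)/6.
u(x) = -3/2·x·(2/3 − x)^2 vanishes at x = 0 and x = 2/3, so u ∈ H^1_0(0, 2/3). Differentiate via the product rule and integrate the resulting polynomials term by term.
  ∫_0^2/3 u² dx = ∫_0^2/3 (9*x^6/4 - 6*x^5 + 6*x^4 - 8*x^3/3 + 4*x^2/9) dx. Term by term:
    ∫_0^2/3 9*x^6/4 dx = 32/1701;  ∫_0^2/3 -6*x^5 dx = -64/729;  ∫_0^2/3 6*x^4 dx = 64/405;
    ∫_0^2/3 -8*x^3/3 dx = -32/243;  ∫_0^2/3 4*x^2/9 dx = 32/729.
  Sum: 32/1701 − 64/729 + 64/405 − 32/243 + 32/729 = 32/25515.
  ∫_0^2/3 (u')² dx = ∫_0^2/3 (81*x^4/4 - 36*x^3 + 22*x^2 - 16*x/3 + 4/9) dx. Term by term:
    ∫_0^2/3 81*x^4/4 dx = 8/15;  ∫_0^2/3 -36*x^3 dx = -16/9;  ∫_0^2/3 22*x^2 dx = 176/81;
    ∫_0^2/3 -16*x/3 dx = -32/27;  ∫_0^2/3 4/9 dx = 8/27.
  Sum: 8/15 − 16/9 + 176/81 − 32/27 + 8/27 = 16/405.
∫_0^2/3 u² dx = 32/25515, so ||u||_L² = 4*sqrt(70)/945.
∫_0^2/3 (u')² dx = 16/405, so ||u'||_L² = 4*sqrt(5)/45.
Ratio ||u||_L² / ||u'||_L² = sqrt(14)/21.
Sharp Poincaré constant on H^1_0(0, 2/3) is C_P = L/π = 2/(3*π), achieved by sin(3*π/2·x).
A polynomial bump cannot attain the sharp Poincaré constant (only the first sine eigenfunction does), so the ratio is strictly less than C_P, consistent with ||u||_L² ≤ C_P ||u'||_L².


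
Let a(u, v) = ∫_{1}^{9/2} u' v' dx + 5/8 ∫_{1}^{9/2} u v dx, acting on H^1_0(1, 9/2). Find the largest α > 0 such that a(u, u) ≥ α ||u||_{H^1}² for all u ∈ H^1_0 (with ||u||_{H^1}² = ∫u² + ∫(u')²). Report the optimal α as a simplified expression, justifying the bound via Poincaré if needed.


α = (245 + 32*π^2)/(8*(4*π^2 + 49))

Coercivity of a(·,·) on H^1_0(1, 9/2) means a(u, u) ≥ α ||u||_{H^1}² for every u ∈ H^1_0.
The interval has length L = 7/2, and Poincaré/coercivity depend only on L. Here a(u, u) = ∫(u')² + (5/8)·∫u².
Here 0 < c = 5/8 < 1. The condition a(u,u) ≥ α||u||_{H^1}² reads (1−α)∫(u')² ≥ (α−c)∫u². Any admissible α is ≤ 1 (rapidly oscillating u have ∫u²/∫(u')² → 0), and α = 1 would force 0 ≥ (1−c)∫u², impossible since c < 1; so 1−α > 0. By the sharp Poincaré inequality on H^1_0 of an interval of length L, ∫(u')² ≥ (π/L)²∫u² with equality for the first sine mode sin(π(x−x₀)/L) (x₀ the left endpoint), so the inequality holds for all u iff (1−α)(π/L)² ≥ α − c, i.e. α ≤ ((π/L)² + c)/((π/L)² + 1) = (1 + c(L/π)²)/(1 + (L/π)²). With (π/L)² = 4*π^2/49 and c = 5/8, the largest admissible constant is α = ((π/L)² + c)/((π/L)² + 1).
Simplifying, α = (245 + 32*π^2)/(8*(4*π^2 + 49)).


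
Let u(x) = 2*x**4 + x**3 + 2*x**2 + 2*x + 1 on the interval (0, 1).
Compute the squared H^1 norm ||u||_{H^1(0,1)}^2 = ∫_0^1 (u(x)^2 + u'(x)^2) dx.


||u||_{H^1}^2 = 5158/63

The H^1 norm (squared) on an interval (0, L) is
  ||u||_{H^1}^2 = ∫_0^L u(x)^2 dx + ∫_0^L u'(x)^2 dx.
Compute u'(x) = 8*x**3 + 3*x**2 + 4*x + 2.
Then u(x)^2 = 4*x**8 + 4*x**7 + 9*x**6 + 12*x**5 + 12*x**4 + 10*x**3 + 8*x**2 + 4*x + 1 and u'(x)^2 = 64*x**6 + 48*x**5 + 73*x**4 + 56*x**3 + 28*x**2 + 16*x + 4.
Integrate each monomial from 0 to 1 using ∫_0^1 c·x^n dx = c·1^(n+1)/(n+1):
  ∫_0^1 u(x)^2 dx = ∫_0^1 (4*x^8 + 4*x^7 + 9*x^6 + 12*x^5 + 12*x^4 + 10*x^3 + 8*x^2 + 4*x + 1) dx. Term by term:
    ∫_0^1 4*x^8 dx = 4/9;  ∫_0^1 4*x^7 dx = 1/2;  ∫_0^1 9*x^6 dx = 9/7;
    ∫_0^1 12*x^5 dx = 2;  ∫_0^1 12*x^4 dx = 12/5;  ∫_0^1 10*x^3 dx = 5/2;
    ∫_0^1 8*x^2 dx = 8/3;  ∫_0^1 4*x dx = 2;  ∫_0^1 1 dx = 1.
  Sum: 4/9 + 1/2 + 9/7 + 2 + 12/5 + 5/2 + 8/3 + 2 + 1 = 4661/315.
  ∫_0^1 u'(x)^2 dx = ∫_0^1 (64*x^6 + 48*x^5 + 73*x^4 + 56*x^3 + 28*x^2 + 16*x + 4) dx. Term by term:
    ∫_0^1 64*x^6 dx = 64/7;  ∫_0^1 48*x^5 dx = 8;  ∫_0^1 73*x^4 dx = 73/5;
    ∫_0^1 56*x^3 dx = 14;  ∫_0^1 28*x^2 dx = 28/3;  ∫_0^1 16*x dx = 8;
    ∫_0^1 4 dx = 4.
  Sum: 64/7 + 8 + 73/5 + 14 + 28/3 + 8 + 4 = 7043/105.
Adding: ||u||_{H^1}^2 = 4661/315 + 7043/105 = 5158/63.


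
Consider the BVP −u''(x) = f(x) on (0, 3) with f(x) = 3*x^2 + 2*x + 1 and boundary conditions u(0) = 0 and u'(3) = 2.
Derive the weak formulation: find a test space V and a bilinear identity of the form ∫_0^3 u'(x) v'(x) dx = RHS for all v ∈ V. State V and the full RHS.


V = {v ∈ H^1(0, 3) : v(0) = 0} (test functions vanish at x = 0 where u is specified); weak form: ∫_0^3 u'v' dx = ∫_0^3 (3*x^2 + 2*x + 1) v dx + 2·v(3) for all v ∈ V.

Multiply both sides by a test function v and integrate from 0 to 3:
  ∫_0^3 −u''(x) v(x) dx = ∫_0^3 f(x) v(x) dx.
Integrate the LHS by parts once:
  ∫_0^3 −u'' v dx = −[u'(x) v(x)]_0^3 + ∫_0^3 u'(x) v'(x) dx.
Thus ∫_0^3 u'(x) v'(x) dx = ∫_0^3 f(x) v(x) dx + [u'(x) v(x)]_0^3.
Choose V so that boundary terms are either known or forced to vanish.
Mixed BC: u(0) = 0 (Dirichlet) and u'(3) = 2 (Neumann). Define V = {v ∈ H^1(0, 3) : v(0) = 0}. Then [u' v]_0^3 = u'(3)·v(3) − u'(0)·0 = 2·v(3).
Weak formulation: find u (satisfying any essential BC) such that ∫_0^3 u'(x) v'(x) dx = ∫_0^3 f v dx + 2·v(3) for all v ∈ V (Dirichlet at 0 absorbed into V; Neumann datum at x = 3 contributes the boundary term).
Substituting f(x) = 3*x^2 + 2*x + 1, the right-hand side is ∫_0^3 (3*x^2 + 2*x + 1) v dx + 2·v(3).


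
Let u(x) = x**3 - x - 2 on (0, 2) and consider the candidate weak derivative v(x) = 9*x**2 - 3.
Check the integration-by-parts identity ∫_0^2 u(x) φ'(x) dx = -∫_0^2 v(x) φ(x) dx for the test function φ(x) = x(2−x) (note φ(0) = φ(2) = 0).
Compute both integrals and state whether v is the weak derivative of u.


LHS = -52/15, RHS = -52/5. No, v is not the weak derivative of u.

u(x) = x**3 - x - 2, classical derivative u'(x) = 3*x**2 - 1.
φ(x) = x(2−x), so φ'(x) = 2 - 2*x.
Note φ(0) = φ(2) = 0, so the boundary term u·φ vanishes.
LHS = ∫_0^2 u(x) φ'(x) dx = ∫_0^2 (-2*x^4 + 2*x^3 + 2*x^2 + 2*x - 4) dx. Term by term:
  ∫_0^2 -2*x^4 dx = -64/5;  ∫_0^2 2*x^3 dx = 8;  ∫_0^2 2*x^2 dx = 16/3;
  ∫_0^2 2*x dx = 4;  ∫_0^2 -4 dx = -8.
Sum: -64/5 + 8 + 16/3 + 4 − 8 = -52/15.
So LHS = -52/15.
∫_0^2 v(x) φ(x) dx = ∫_0^2 (-9*x^4 + 18*x^3 + 3*x^2 - 6*x) dx. Term by term:
  ∫_0^2 -9*x^4 dx = -288/5;  ∫_0^2 18*x^3 dx = 72;  ∫_0^2 3*x^2 dx = 8;
  ∫_0^2 -6*x dx = -12.
Sum: -288/5 + 72 + 8 − 12 = 52/5.
So RHS = -∫_0^2 v(x) φ(x) dx = -52/5.
LHS − RHS = 104/15 ≠ 0, so the identity fails.
(For a valid weak derivative the identity must hold for EVERY test function, in particular this one. The failure shows v is NOT the weak derivative of u.)
Correct weak derivative would be u'(x) = 3*x**2 - 1.


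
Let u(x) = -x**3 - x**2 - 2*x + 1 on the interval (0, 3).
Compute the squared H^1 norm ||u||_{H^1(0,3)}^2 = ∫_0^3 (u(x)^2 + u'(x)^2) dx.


||u||_{H^1}^2 = 120003/70

The H^1 norm (squared) on an interval (0, L) is
  ||u||_{H^1}^2 = ∫_0^L u(x)^2 dx + ∫_0^L u'(x)^2 dx.
Compute u'(x) = -3*x**2 - 2*x - 2.
Then u(x)^2 = x**6 + 2*x**5 + 5*x**4 + 2*x**3 + 2*x**2 - 4*x + 1 and u'(x)^2 = 9*x**4 + 12*x**3 + 16*x**2 + 8*x + 4.
Integrate each monomial from 0 to 3 using ∫_0^3 c·x^n dx = c·3^(n+1)/(n+1):
  ∫_0^3 u(x)^2 dx = ∫_0^3 (x^6 + 2*x^5 + 5*x^4 + 2*x^3 + 2*x^2 - 4*x + 1) dx. Term by term:
    ∫_0^3 x^6 dx = 2187/7;  ∫_0^3 2*x^5 dx = 243;  ∫_0^3 5*x^4 dx = 243;
    ∫_0^3 2*x^3 dx = 81/2;  ∫_0^3 2*x^2 dx = 18;  ∫_0^3 -4*x dx = -18;
    ∫_0^3 1 dx = 3.
  Sum: 2187/7 + 243 + 243 + 81/2 + 18 − 18 + 3 = 11787/14.
  ∫_0^3 u'(x)^2 dx = ∫_0^3 (9*x^4 + 12*x^3 + 16*x^2 + 8*x + 4) dx. Term by term:
    ∫_0^3 9*x^4 dx = 2187/5;  ∫_0^3 12*x^3 dx = 243;  ∫_0^3 16*x^2 dx = 144;
    ∫_0^3 8*x dx = 36;  ∫_0^3 4 dx = 12.
  Sum: 2187/5 + 243 + 144 + 36 + 12 = 4362/5.
Adding: ||u||_{H^1}^2 = 11787/14 + 4362/5 = 120003/70.


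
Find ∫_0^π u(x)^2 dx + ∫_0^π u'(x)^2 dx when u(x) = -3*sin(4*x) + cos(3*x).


||u||_{H^1(0,π)}^2 = -480/7 + 163*π/2

u'(x) = -3*sin(3*x) - 12*cos(4*x).
Expand u² and (u')² and integrate term by term on (0, π), using: for integers n ≥ 1, ∫_0^π sin²(nx) dx = ∫_0^π cos²(nx) dx = π/2; for n ≠ n', ∫_0^π sin(nx)sin(n'x) dx = ∫_0^π cos(nx)cos(n'x) dx = 0; and by product-to-sum, ∫_0^π sin(nx)cos(n'x) dx = ½∫_0^π [sin((n+n')x) + sin((n−n')x)] dx, which is 0 when n+n' is even and 2n/(n²−n'²) when n+n' is odd (it need not vanish on (0, π)).
  u² squared terms: (-3)²·∫sin(4x)² dx = 9·π/2 = 9*π/2;  (1)²·∫cos(3x)² dx = 1·π/2 = π/2.
  u² cross terms: 2·(-3)·(1)·∫sin(4x)·cos(3x) dx = -6·(8/7) = -48/7.
  So ∫_0^π u² dx = 9*π/2 + π/2 − 48/7 = -48/7 + 5*π.
  (u')² squared terms: (-12)²·∫cos(4x)² dx = 144·π/2 = 72*π;  (-3)²·∫sin(3x)² dx = 9·π/2 = 9*π/2.
  (u')² cross terms: 2·(-12)·(-3)·∫cos(4x)·sin(3x) dx = 72·(-6/7) = -432/7.
  So ∫_0^π (u')² dx = 72*π + 9*π/2 − 432/7 = -432/7 + 153*π/2.
||u||_{H^1}^2 = (-48/7 + 5*π) + (-432/7 + 153*π/2) = -480/7 + 163*π/2.


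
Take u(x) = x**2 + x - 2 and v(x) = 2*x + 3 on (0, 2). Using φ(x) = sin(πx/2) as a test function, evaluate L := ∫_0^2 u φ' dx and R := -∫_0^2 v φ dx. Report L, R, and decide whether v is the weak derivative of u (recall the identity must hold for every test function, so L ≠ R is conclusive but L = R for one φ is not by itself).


LHS = -12/π, RHS = -20/π. No, v is not the weak derivative of u.

u(x) = x**2 + x - 2, classical derivative u'(x) = 2*x + 1.
φ(x) = sin(πx/2), so φ'(x) = π*cos(π*x/2)/2.
Note φ(0) = φ(2) = 0, so the boundary term u·φ vanishes.
LHS = ∫_0^2 u(x) φ'(x) dx = ∫_0^2 (π*x^2*cos(π*x/2)/2 + π*x*cos(π*x/2)/2 - π*cos(π*x/2)) dx. Term by term:
  ∫_0^2 -π*cos(π*x/2) dx = 0;  ∫_0^2 π*x*cos(π*x/2)/2 dx = -4/π;  ∫_0^2 π*x^2*cos(π*x/2)/2 dx = -8/π.
Sum: 0 − 4/π − 8/π = -12/π.
So LHS = -12/π.
∫_0^2 v(x) φ(x) dx = ∫_0^2 (2*x*sin(π*x/2) + 3*sin(π*x/2)) dx. Term by term:
  ∫_0^2 3*sin(π*x/2) dx = 12/π;  ∫_0^2 2*x*sin(π*x/2) dx = 8/π.
Sum: 12/π + 8/π = 20/π.
So RHS = -∫_0^2 v(x) φ(x) dx = -20/π.
LHS − RHS = 8/π ≠ 0, so the identity fails.
(For a valid weak derivative the identity must hold for EVERY test function, in particular this one. The failure shows v is NOT the weak derivative of u.)
Correct weak derivative would be u'(x) = 2*x + 1.


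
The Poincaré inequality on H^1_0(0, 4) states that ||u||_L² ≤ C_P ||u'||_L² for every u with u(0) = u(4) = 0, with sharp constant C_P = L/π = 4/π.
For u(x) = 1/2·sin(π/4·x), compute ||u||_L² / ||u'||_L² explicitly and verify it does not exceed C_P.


||u||_L² / ||u'||_L² = 4/π = C_P.

u(x) = 1/2·sin(π/4·x), so u'(x) = π*cos(π*x/4)/8.
Writing u(x) = A·sin(kπx/L) with A = 1/2 and k = 1, use ∫_0^L sin²(kπx/L) dx = L/2 and ∫_0^L cos²(kπx/L) dx = L/2.
u² = 1/4·sin²(π/4·x) and (u')² = π^2/64·cos²(π/4·x), and each of sin², cos² integrates to L/2 = 2 over (0, 4).
∫_0^4 u² dx = 1/2, so ||u||_L² = sqrt(2)/2.
∫_0^4 (u')² dx = π^2/32, so ||u'||_L² = sqrt(2)*π/8.
Ratio ||u||_L² / ||u'||_L² = 4/π.
Sharp Poincaré constant on H^1_0(0, 4) is C_P = L/π = 4/π, achieved by sin(π/4·x).
This is the k = 1 eigenfunction (up to amplitude), so the ratio equals the sharp Poincaré constant exactly.


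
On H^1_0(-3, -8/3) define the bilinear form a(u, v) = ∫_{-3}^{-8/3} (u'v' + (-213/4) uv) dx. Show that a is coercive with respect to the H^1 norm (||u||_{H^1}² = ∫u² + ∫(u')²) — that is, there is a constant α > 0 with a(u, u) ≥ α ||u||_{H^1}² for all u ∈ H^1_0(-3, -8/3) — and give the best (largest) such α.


α = 3*(-71 + 12*π^2)/(4*(1 + 9*π^2))

Coercivity of a(·,·) on H^1_0(-3, -8/3) means a(u, u) ≥ α ||u||_{H^1}² for every u ∈ H^1_0.
The interval has length L = 1/3, and Poincaré/coercivity depend only on L. Here a(u, u) = ∫(u')² + (-213/4)·∫u².
Here c = -213/4 < 0 with |c| < (π/L)² = 9*π^2, so coercivity still holds. The condition a(u,u) ≥ α||u||_{H^1}² reads (1−α)∫(u')² ≥ (α−c)∫u². Any admissible α is ≤ 1 (rapidly oscillating u have ∫u²/∫(u')² → 0), and α = 1 would force 0 ≥ (1−c)∫u², impossible since c < 1; so 1−α > 0. By the sharp Poincaré inequality on H^1_0 of an interval of length L, ∫(u')² ≥ (π/L)²∫u² with equality for the first sine mode sin(π(x−x₀)/L) (x₀ the left endpoint), so the inequality holds for all u iff (1−α)(π/L)² ≥ α − c, i.e. α ≤ ((π/L)² + c)/((π/L)² + 1) = (1 + c(L/π)²)/(1 + (L/π)²). (Direct route, valid since c ≤ 0: Poincaré gives c∫u² ≥ c(L/π)²∫(u')², so a(u,u) ≥ (1 + c(L/π)²)∫(u')², while ||u||_{H^1}² ≤ (1 + (L/π)²)∫(u')²; dividing yields the same α.) With (π/L)² = 9*π^2 and c = -213/4, the largest admissible constant is α = ((π/L)² + c)/((π/L)² + 1).
Simplifying, α = 3*(-71 + 12*π^2)/(4*(1 + 9*π^2)).


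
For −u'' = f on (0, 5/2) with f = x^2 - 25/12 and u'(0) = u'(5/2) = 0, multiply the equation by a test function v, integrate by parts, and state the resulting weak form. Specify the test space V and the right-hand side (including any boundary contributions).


V = H^1(0, 5/2) (no boundary constraint on v; u is determined up to an additive constant); weak form: ∫_0^5/2 u'v' dx = ∫_0^5/2 (x^2 - 25/12) v dx for all v ∈ V.

Multiply both sides by a test function v and integrate from 0 to 5/2:
  ∫_0^5/2 −u''(x) v(x) dx = ∫_0^5/2 f(x) v(x) dx.
Integrate the LHS by parts once:
  ∫_0^5/2 −u'' v dx = −[u'(x) v(x)]_0^5/2 + ∫_0^5/2 u'(x) v'(x) dx.
Thus ∫_0^5/2 u'(x) v'(x) dx = ∫_0^5/2 f(x) v(x) dx + [u'(x) v(x)]_0^5/2.
Choose V so that boundary terms are either known or forced to vanish.
u has homogeneous Neumann: u'(0) = u'(5/2) = 0. So [u' v]_0^5/2 = 0·v(5/2) − 0·v(0) = 0 for any v; take V = H^1(0, 5/2).
Weak formulation: find u (satisfying any essential BC) such that ∫_0^5/2 u'(x) v'(x) dx = ∫_0^5/2 f v dx for all v ∈ V (homogeneous Neumann, so boundary terms vanish).
Substituting f(x) = x^2 - 25/12, the right-hand side is ∫_0^5/2 (x^2 - 25/12) v dx.
Compatibility check (pure Neumann): taking v ≡ 1 ∈ V gives 0 = ∫_0^5/2 f dx + (0) − (0), i.e. ∫_0^5/2 f dx must equal u'(0) − u'(5/2) = 0. Indeed ∫_0^5/2 (x^2 - 25/12) dx = 0, so the data are compatible. The solution is then unique only up to an additive constant (fix it e.g. by requiring ∫_0^5/2 u dx = 0).
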